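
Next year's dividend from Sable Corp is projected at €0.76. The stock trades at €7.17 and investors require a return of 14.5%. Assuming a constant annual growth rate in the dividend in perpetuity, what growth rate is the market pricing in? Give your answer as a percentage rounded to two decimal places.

P = D₁/(r−g) ⇒ g = r − D₁/P = 0.145 − €0.76/€7.17 = 0.039003

3.90%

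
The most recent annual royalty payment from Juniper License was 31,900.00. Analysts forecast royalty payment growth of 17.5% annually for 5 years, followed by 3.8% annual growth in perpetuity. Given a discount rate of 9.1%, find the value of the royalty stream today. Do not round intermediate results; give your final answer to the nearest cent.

1105617.92

D_1 = 37482.50000
D_2 = 44041.93750
D_3 = 51749.27656
D_4 = 60805.39996
D_5 = 71446.34495
Terminal value at year 5: TV = D_5×(1+g_2)/(r−g_2) = 74161.30606/0.053 = 1399269.92570
P_0 = D_1/(1+r)^1 + D_2/(1+r)^2 + D_3/(1+r)^3 + D_4/(1+r)^4 + D_5/(1+r)^5 + TV/(1+r)^5
    = 34356.09533 + 37001.29423 + 39850.15648 + 42918.36285 + 46222.80142 + 905269.20512 = 1105617.91543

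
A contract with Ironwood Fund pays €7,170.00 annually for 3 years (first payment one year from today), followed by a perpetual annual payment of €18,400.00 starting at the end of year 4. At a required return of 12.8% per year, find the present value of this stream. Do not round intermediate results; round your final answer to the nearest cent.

PV of 3-year annuity: €7,170.00 × [1 − (1+0.128)^−3] / 0.128 = 16987.12258
Perpetuity value at year 3: €18,400.00 / 0.128 = 143750.00000
PV of perpetuity: 143750.00000 / (1+0.128)^3 = 100156.82629
Total PV = 16987.12258 + 100156.82629 = 117143.94887

€117143.95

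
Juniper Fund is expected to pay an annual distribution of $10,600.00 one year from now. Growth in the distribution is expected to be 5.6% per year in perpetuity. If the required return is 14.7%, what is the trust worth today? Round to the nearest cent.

Growing perpetuity: P = D₁ / (r − g) = $10,600.0000 / (0.147 − 0.056) = $116,483.52

$116483.52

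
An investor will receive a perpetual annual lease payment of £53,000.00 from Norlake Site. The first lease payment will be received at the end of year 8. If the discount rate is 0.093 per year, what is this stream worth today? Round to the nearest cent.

Value at end of year 7: C / r = £53,000.00 / 0.093 = £569,892.4731
Discount to today: PV = £569,892.4731 / (1 + 0.093)^7 = £569,892.4731 / 1.863550 = £305,810.07

£305810.07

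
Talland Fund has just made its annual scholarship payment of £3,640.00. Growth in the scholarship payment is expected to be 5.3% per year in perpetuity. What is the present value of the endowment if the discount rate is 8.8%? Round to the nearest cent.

£109512.00

D₁ = D₀ × (1 + g) = £3,640.00 × 1.053 = £3,832.9200
Growing perpetuity: P = D₁ / (r − g) = £3,832.9200 / (0.088 − 0.053) = £109,512.00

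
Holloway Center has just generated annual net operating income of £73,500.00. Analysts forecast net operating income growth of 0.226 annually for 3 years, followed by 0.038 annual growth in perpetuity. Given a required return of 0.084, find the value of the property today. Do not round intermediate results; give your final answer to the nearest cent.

D_1 = 90111.00000
D_2 = 110476.08600
D_3 = 135443.68144
Terminal value at year 3: TV = D_3×(1+g_2)/(r−g_2) = 140590.54133/0.046 = 3056316.11588
P_0 = D_1/(1+r)^1 + D_2/(1+r)^2 + D_3/(1+r)^3 + TV/(1+r)^3
    = 83128.22878 + 94017.72001 + 106333.69440 + 2399442.93012 = 2682922.57331

£2682922.57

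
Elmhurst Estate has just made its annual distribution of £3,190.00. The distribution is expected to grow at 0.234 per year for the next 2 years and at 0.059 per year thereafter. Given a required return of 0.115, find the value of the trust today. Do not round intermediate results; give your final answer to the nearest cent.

D_1 = 3936.46000
D_2 = 4857.59164
Terminal value at year 2: TV = D_2×(1+g_2)/(r−g_2) = 5144.18955/0.056 = 91860.52762
P_0 = D_1/(1+r)^1 + D_2/(1+r)^2 + TV/(1+r)^2
    = 3530.45740 + 3907.25061 + 73888.89993 = 81326.60794

£81326.61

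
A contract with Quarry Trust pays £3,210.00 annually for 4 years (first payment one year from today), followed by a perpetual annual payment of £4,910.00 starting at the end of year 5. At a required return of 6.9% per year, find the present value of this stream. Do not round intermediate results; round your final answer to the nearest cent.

£65388.14

PV of 4-year annuity: £3,210.00 × [1 − (1+0.069)^−4] / 0.069 = 10897.53909
Perpetuity value at year 4: £4,910.00 / 0.069 = 71159.42029
PV of perpetuity: 71159.42029 / (1+0.069)^4 = 54490.59882
Total PV = 10897.53909 + 54490.59882 = 65388.13791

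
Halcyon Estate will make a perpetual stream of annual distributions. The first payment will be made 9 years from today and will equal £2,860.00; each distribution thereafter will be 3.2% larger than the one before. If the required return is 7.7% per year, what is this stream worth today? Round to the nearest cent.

£35109.76

Value at end of year 8: C₁ / (r − g) = £2,860.00 / (0.077 − 0.032) = £63,555.5556
Discount to today: PV = £63,555.5556 / (1 + 0.077)^8 = £63,555.5556 / 1.810196 = £35,109.76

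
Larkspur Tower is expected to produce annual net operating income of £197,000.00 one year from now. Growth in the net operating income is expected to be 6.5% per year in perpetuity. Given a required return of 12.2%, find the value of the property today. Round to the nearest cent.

£3456140.35

Growing perpetuity: P = D₁ / (r − g) = £197,000.0000 / (0.122 − 0.065) = £3,456,140.35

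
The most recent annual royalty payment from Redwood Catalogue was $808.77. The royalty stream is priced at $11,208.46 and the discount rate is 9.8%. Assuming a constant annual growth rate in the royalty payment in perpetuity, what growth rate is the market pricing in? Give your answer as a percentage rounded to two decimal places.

P = D₀(1+g)/(r−g) ⇒ P(r−g) = D₀(1+g) ⇒ g(P+D₀) = P·r − D₀
g = (P·r − D₀)/(P + D₀) = ($11,208.46×0.098 − $808.77) / ($11,208.46 + $808.77) = 0.024104

2.41%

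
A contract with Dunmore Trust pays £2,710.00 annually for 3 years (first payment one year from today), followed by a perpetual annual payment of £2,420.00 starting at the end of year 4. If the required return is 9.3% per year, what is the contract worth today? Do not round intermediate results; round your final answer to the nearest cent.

£26751.67

PV of 3-year annuity: £2,710.00 × [1 − (1+0.093)^−3] / 0.093 = 6823.29660
Perpetuity value at year 3: £2,420.00 / 0.093 = 26021.50538
PV of perpetuity: 26021.50538 / (1+0.093)^3 = 19928.37705
Total PV = 6823.29660 + 19928.37705 = 26751.67365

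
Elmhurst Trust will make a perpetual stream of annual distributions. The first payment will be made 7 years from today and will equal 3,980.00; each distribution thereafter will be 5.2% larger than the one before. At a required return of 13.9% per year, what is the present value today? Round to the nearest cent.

Value at end of year 6: C₁ / (r − g) = 3,980.00 / (0.139 − 0.052) = 45,747.1264
Discount to today: PV = 45,747.1264 / (1 + 0.139)^6 = 45,747.1264 / 2.183445 = 20,951.81

20951.81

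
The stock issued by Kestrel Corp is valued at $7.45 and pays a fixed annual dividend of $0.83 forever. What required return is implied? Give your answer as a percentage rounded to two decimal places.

P = C/r ⇒ r = C/P = $0.83/$7.45 = 0.111409

11.14%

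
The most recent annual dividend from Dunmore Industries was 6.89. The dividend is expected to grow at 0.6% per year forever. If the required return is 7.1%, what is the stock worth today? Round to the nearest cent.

D₁ = D₀ × (1 + g) = 6.89 × 1.006 = 6.9313
Growing perpetuity: P = D₁ / (r − g) = 6.9313 / (0.071 − 0.006) = 106.64

106.64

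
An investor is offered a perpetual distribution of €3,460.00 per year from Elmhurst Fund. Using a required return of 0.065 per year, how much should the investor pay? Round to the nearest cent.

€53230.77

Level perpetuity: PV = C / r = €3,460.00 / 0.065 = €53,230.77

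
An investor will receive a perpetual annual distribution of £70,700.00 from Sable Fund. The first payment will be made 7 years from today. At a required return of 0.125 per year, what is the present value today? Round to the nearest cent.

£278993.62

Value at end of year 6: C / r = £70,700.00 / 0.125 = £565,600.0000
Discount to today: PV = £565,600.0000 / (1 + 0.125)^6 = £565,600.0000 / 2.027287 = £278,993.62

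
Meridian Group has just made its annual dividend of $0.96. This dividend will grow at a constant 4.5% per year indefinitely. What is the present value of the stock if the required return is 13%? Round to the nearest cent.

D₁ = D₀ × (1 + g) = $0.96 × 1.045 = $1.0032
Growing perpetuity: P = D₁ / (r − g) = $1.0032 / (0.13 − 0.045) = $11.80

$11.80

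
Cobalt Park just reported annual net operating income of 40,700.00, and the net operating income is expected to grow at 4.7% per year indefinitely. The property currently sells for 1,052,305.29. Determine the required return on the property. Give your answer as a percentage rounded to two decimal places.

8.75%

D₁ = 40,700.00 × 1.047 = 42,612.9000
P = D₁/(r − g) ⇒ r = D₁/P + g = 42,612.9000/1,052,305.29 + 0.047 = 0.040495 + 0.047 = 0.087495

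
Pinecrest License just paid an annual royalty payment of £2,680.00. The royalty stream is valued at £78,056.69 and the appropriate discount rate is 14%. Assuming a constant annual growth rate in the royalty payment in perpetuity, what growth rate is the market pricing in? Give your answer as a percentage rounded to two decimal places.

P = D₀(1+g)/(r−g) ⇒ P(r−g) = D₀(1+g) ⇒ g(P+D₀) = P·r − D₀
g = (P·r − D₀)/(P + D₀) = (£78,056.69×0.14 − £2,680.00) / (£78,056.69 + £2,680.00) = 0.102158

10.22%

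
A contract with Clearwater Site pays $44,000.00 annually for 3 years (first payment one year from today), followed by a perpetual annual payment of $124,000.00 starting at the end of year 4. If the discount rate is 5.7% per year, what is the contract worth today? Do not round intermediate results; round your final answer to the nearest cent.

PV of 3-year annuity: $44,000.00 × [1 − (1+0.057)^−3] / 0.057 = 118268.39579
Perpetuity value at year 3: $124,000.00 / 0.057 = 2175438.59649
PV of perpetuity: 2175438.59649 / (1+0.057)^3 = 1842136.75382
Total PV = 118268.39579 + 1842136.75382 = 1960405.14960

$1960405.15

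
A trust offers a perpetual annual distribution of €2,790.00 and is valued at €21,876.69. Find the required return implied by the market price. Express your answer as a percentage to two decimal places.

P = C/r ⇒ r = C/P = €2,790.00/€21,876.69 = 0.127533

12.75%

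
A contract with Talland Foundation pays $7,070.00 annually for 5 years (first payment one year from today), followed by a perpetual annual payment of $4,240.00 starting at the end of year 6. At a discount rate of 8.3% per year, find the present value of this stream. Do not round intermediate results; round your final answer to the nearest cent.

PV of 5-year annuity: $7,070.00 × [1 − (1+0.083)^−5] / 0.083 = 28006.66221
Perpetuity value at year 5: $4,240.00 / 0.083 = 51084.33735
PV of perpetuity: 51084.33735 / (1+0.083)^5 = 34288.26270
Total PV = 28006.66221 + 34288.26270 = 62294.92491

$62294.92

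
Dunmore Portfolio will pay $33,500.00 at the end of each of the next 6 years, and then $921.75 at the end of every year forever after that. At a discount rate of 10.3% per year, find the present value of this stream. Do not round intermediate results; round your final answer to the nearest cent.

PV of 6-year annuity: $33,500.00 × [1 − (1+0.103)^−6] / 0.103 = 144627.43056
Perpetuity value at year 6: $921.75 / 0.103 = 8949.02913
PV of perpetuity: 8949.02913 / (1+0.103)^6 = 4969.61617
Total PV = 144627.43056 + 4969.61617 = 149597.04672

$149597.05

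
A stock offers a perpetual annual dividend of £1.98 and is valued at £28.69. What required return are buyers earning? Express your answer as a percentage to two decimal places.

P = C/r ⇒ r = C/P = £1.98/£28.69 = 0.069014

6.90%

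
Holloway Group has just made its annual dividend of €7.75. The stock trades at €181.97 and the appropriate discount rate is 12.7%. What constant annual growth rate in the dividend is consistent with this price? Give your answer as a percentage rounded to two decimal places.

8.10%

P = D₀(1+g)/(r−g) ⇒ P(r−g) = D₀(1+g) ⇒ g(P+D₀) = P·r − D₀
g = (P·r − D₀)/(P + D₀) = (€181.97×0.127 − €7.75) / (€181.97 + €7.75) = 0.080962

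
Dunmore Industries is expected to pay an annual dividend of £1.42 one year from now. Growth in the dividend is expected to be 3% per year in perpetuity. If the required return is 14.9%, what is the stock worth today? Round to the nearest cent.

Growing perpetuity: P = D₁ / (r − g) = £1.4200 / (0.149 − 0.03) = £11.93

£11.93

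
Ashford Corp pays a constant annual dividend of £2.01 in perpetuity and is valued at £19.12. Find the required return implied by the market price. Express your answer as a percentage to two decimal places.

10.51%

P = C/r ⇒ r = C/P = £2.01/£19.12 = 0.105126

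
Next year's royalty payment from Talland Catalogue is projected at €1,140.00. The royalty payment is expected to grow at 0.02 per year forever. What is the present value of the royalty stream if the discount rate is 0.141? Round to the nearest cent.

Growing perpetuity: P = D₁ / (r − g) = €1,140.0000 / (0.141 − 0.02) = €9,421.49

€9421.49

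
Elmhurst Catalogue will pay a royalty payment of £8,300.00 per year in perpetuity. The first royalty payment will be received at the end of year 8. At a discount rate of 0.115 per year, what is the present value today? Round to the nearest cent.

Value at end of year 7: C / r = £8,300.00 / 0.115 = £72,173.9130
Discount to today: PV = £72,173.9130 / (1 + 0.115)^7 = £72,173.9130 / 2.142516 = £33,686.52

£33686.52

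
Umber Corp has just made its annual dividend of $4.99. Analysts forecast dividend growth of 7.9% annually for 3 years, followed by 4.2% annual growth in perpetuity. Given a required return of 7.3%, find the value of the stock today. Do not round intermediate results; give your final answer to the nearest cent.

D_1 = 5.38421
D_2 = 5.80956
D_3 = 6.26852
Terminal value at year 3: TV = D_3×(1+g_2)/(r−g_2) = 6.53180/0.031 = 210.70309
P_0 = D_1/(1+r)^1 + D_2/(1+r)^2 + D_3/(1+r)^3 + TV/(1+r)^3
    = 5.01790 + 5.04596 + 5.07418 + 170.55786 = 185.69590

$185.70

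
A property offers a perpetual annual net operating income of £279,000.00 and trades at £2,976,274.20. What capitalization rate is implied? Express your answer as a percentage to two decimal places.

P = C/r ⇒ r = C/P = £279,000.00/£2,976,274.20 = 0.093741

9.37%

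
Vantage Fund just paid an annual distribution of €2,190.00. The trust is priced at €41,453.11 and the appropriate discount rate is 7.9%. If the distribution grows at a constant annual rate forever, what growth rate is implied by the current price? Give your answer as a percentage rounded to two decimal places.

P = D₀(1+g)/(r−g) ⇒ P(r−g) = D₀(1+g) ⇒ g(P+D₀) = P·r − D₀
g = (P·r − D₀)/(P + D₀) = (€41,453.11×0.079 − €2,190.00) / (€41,453.11 + €2,190.00) = 0.024856

2.49%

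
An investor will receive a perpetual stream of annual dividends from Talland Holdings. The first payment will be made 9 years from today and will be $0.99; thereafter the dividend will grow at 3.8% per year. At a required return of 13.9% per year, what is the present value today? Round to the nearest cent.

$3.46

Value at end of year 8: C₁ / (r − g) = $0.99 / (0.139 − 0.038) = $9.8020
Discount to today: PV = $9.8020 / (1 + 0.139)^8 = $9.8020 / 2.832630 = $3.46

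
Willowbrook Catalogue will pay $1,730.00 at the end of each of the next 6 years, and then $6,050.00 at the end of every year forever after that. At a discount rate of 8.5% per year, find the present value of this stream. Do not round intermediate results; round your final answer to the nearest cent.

$51504.97

PV of 6-year annuity: $1,730.00 × [1 − (1+0.085)^−6] / 0.085 = 7877.70580
Perpetuity value at year 6: $6,050.00 / 0.085 = 71176.47059
PV of perpetuity: 71176.47059 / (1+0.085)^6 = 43627.26821
Total PV = 7877.70580 + 43627.26821 = 51504.97402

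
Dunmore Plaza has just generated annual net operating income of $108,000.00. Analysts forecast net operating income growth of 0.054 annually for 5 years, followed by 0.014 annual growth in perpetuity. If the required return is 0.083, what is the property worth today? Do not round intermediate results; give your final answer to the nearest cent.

$1883851.83

D_1 = 113832.00000
D_2 = 119978.92800
D_3 = 126457.79011
D_4 = 133286.51078
D_5 = 140483.98236
Terminal value at year 5: TV = D_5×(1+g_2)/(r−g_2) = 142450.75811/0.069 = 2064503.74077
P_0 = D_1/(1+r)^1 + D_2/(1+r)^2 + D_3/(1+r)^3 + D_4/(1+r)^4 + D_5/(1+r)^5 + TV/(1+r)^5
    = 105108.03324 + 102293.50604 + 99554.34475 + 96888.53127 + 94294.10153 + 1385713.31813 = 1883851.83495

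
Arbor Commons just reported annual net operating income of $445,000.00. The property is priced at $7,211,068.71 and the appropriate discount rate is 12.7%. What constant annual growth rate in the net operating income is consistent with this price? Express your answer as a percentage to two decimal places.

P = D₀(1+g)/(r−g) ⇒ P(r−g) = D₀(1+g) ⇒ g(P+D₀) = P·r − D₀
g = (P·r − D₀)/(P + D₀) = ($7,211,068.71×0.127 − $445,000.00) / ($7,211,068.71 + $445,000.00) = 0.061494

6.15%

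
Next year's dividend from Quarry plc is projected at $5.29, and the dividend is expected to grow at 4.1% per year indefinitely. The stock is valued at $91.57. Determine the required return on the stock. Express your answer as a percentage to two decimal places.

P = D₁/(r − g) ⇒ r = D₁/P + g = $5.2900/$91.57 + 0.041 = 0.057770 + 0.041 = 0.098770

9.88%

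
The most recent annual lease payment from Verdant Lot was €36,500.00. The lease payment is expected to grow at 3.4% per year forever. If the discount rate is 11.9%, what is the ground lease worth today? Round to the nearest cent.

D₁ = D₀ × (1 + g) = €36,500.00 × 1.034 = €37,741.0000
Growing perpetuity: P = D₁ / (r − g) = €37,741.0000 / (0.119 − 0.034) = €444,011.76

€444011.76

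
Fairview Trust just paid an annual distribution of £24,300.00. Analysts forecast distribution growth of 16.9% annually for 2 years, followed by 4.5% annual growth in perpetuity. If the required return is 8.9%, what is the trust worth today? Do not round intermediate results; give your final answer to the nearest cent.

£719119.44

D_1 = 28406.70000
D_2 = 33207.43230
Terminal value at year 2: TV = D_2×(1+g_2)/(r−g_2) = 34701.76675/0.044 = 788676.51713
P_0 = D_1/(1+r)^1 + D_2/(1+r)^2 + TV/(1+r)^2
    = 26085.12397 + 28001.38652 + 665032.92979 = 719119.44027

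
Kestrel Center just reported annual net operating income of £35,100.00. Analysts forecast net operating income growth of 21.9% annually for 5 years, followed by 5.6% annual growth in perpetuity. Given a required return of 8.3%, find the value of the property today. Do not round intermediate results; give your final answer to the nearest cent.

D_1 = 42786.90000
D_2 = 52157.23110
D_3 = 63579.66471
D_4 = 77503.61128
D_5 = 94476.90215
Terminal value at year 5: TV = D_5×(1+g_2)/(r−g_2) = 99767.60867/0.027 = 3695096.61756
P_0 = D_1/(1+r)^1 + D_2/(1+r)^2 + D_3/(1+r)^3 + D_4/(1+r)^4 + D_5/(1+r)^5 + TV/(1+r)^5
    = 39507.75623 + 44469.02571 + 50053.31703 + 56338.86746 + 63413.73909 + 2480181.79556 = 2733964.50109

£2733964.50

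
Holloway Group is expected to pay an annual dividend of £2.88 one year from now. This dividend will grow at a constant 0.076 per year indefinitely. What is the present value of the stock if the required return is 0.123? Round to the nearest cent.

£61.28

Growing perpetuity: P = D₁ / (r − g) = £2.8800 / (0.123 − 0.076) = £61.28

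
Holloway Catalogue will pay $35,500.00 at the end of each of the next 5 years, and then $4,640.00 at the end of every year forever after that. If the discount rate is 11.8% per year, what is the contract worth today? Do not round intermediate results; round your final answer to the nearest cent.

PV of 5-year annuity: $35,500.00 × [1 − (1+0.118)^−5] / 0.118 = 128606.14442
Perpetuity value at year 5: $4,640.00 / 0.118 = 39322.03390
PV of perpetuity: 39322.03390 / (1+0.118)^5 = 22512.66742
Total PV = 128606.14442 + 22512.66742 = 151118.81183

$151118.81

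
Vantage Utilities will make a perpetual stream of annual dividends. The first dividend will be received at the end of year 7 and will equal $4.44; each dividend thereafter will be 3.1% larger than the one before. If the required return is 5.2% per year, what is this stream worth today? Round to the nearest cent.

$155.98

Value at end of year 6: C₁ / (r − g) = $4.44 / (0.052 − 0.031) = $211.4286
Discount to today: PV = $211.4286 / (1 + 0.052)^6 = $211.4286 / 1.355484 = $155.98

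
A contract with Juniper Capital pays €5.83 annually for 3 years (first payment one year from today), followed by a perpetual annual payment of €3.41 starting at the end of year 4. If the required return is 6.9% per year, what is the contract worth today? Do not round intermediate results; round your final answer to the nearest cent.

€55.78

PV of 3-year annuity: €5.83 × [1 − (1+0.069)^−3] / 0.069 = 15.32776
Perpetuity value at year 3: €3.41 / 0.069 = 49.42029
PV of perpetuity: 49.42029 / (1+0.069)^3 = 40.45500
Total PV = 15.32776 + 40.45500 = 55.78276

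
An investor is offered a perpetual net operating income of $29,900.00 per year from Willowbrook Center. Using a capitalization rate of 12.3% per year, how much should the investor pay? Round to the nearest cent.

Level perpetuity: PV = C / r = $29,900.00 / 0.123 = $243,089.43

$243089.43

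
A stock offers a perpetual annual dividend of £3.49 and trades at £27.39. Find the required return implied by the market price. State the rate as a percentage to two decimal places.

P = C/r ⇒ r = C/P = £3.49/£27.39 = 0.127419

12.74%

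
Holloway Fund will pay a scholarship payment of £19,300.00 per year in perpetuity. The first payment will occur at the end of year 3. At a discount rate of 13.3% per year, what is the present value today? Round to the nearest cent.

Value at end of year 2: C / r = £19,300.00 / 0.133 = £145,112.7820
Discount to today: PV = £145,112.7820 / (1 + 0.133)^2 = £145,112.7820 / 1.283689 = £113,043.57

£113043.57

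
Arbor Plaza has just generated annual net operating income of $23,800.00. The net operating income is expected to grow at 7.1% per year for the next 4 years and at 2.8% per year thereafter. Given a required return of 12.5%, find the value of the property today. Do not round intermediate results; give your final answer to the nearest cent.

$291490.51

D_1 = 25489.80000
D_2 = 27299.57580
D_3 = 29237.84568
D_4 = 31313.73273
Terminal value at year 4: TV = D_4×(1+g_2)/(r−g_2) = 32190.51724/0.097 = 331861.00249
P_0 = D_1/(1+r)^1 + D_2/(1+r)^2 + D_3/(1+r)^3 + D_4/(1+r)^4 + TV/(1+r)^4
    = 22657.60000 + 21570.03520 + 20534.67351 + 19549.00918 + 207179.19009 = 291490.50799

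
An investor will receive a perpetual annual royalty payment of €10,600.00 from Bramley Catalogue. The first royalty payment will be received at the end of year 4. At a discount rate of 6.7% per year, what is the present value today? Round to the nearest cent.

€130238.03

Value at end of year 3: C / r = €10,600.00 / 0.067 = €158,208.9552
Discount to today: PV = €158,208.9552 / (1 + 0.067)^3 = €158,208.9552 / 1.214768 = €130,238.03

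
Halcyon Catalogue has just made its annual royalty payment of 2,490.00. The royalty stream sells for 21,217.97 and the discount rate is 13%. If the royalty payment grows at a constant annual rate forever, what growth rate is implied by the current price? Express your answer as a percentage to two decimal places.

P = D₀(1+g)/(r−g) ⇒ P(r−g) = D₀(1+g) ⇒ g(P+D₀) = P·r − D₀
g = (P·r − D₀)/(P + D₀) = (21,217.97×0.13 − 2,490.00) / (21,217.97 + 2,490.00) = 0.011318

1.13%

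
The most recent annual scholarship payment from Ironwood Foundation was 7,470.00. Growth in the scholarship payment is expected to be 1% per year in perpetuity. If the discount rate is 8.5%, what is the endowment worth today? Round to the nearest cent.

D₁ = D₀ × (1 + g) = 7,470.00 × 1.01 = 7,544.7000
Growing perpetuity: P = D₁ / (r − g) = 7,544.7000 / (0.085 − 0.01) = 100,596.00

100596.00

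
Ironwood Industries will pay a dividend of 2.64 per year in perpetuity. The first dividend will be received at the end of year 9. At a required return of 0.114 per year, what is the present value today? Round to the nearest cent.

Value at end of year 8: C / r = 2.64 / 0.114 = 23.1579
Discount to today: PV = 23.1579 / (1 + 0.114)^8 = 23.1579 / 2.371819 = 9.76

9.76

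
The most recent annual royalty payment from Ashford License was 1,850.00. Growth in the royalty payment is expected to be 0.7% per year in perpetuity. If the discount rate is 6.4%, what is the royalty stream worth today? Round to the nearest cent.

D₁ = D₀ × (1 + g) = 1,850.00 × 1.007 = 1,862.9500
Growing perpetuity: P = D₁ / (r − g) = 1,862.9500 / (0.064 − 0.007) = 32,683.33

32683.33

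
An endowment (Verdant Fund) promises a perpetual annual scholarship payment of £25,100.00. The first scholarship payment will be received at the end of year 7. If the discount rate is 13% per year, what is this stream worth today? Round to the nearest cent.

£92738.42

Value at end of year 6: C / r = £25,100.00 / 0.13 = £193,076.9231
Discount to today: PV = £193,076.9231 / (1 + 0.13)^6 = £193,076.9231 / 2.081952 = £92,738.42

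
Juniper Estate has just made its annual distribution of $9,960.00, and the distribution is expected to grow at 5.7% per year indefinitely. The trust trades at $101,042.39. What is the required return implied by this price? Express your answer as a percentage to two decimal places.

D₁ = $9,960.00 × 1.057 = $10,527.7200
P = D₁/(r − g) ⇒ r = D₁/P + g = $10,527.7200/$101,042.39 + 0.057 = 0.104191 + 0.057 = 0.161191

16.12%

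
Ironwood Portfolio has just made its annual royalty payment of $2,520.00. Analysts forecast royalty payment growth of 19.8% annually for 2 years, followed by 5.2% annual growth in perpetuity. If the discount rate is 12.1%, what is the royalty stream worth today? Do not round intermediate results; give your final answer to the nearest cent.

$49451.48

D_1 = 3018.96000
D_2 = 3616.71408
Terminal value at year 2: TV = D_2×(1+g_2)/(r−g_2) = 3804.78321/0.069 = 55141.78568
P_0 = D_1/(1+r)^1 + D_2/(1+r)^2 + TV/(1+r)^2
    = 2693.09545 + 2878.08060 + 43880.30128 = 49451.47733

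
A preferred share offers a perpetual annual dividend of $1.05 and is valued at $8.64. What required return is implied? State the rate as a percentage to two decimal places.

P = C/r ⇒ r = C/P = $1.05/$8.64 = 0.121528

12.15%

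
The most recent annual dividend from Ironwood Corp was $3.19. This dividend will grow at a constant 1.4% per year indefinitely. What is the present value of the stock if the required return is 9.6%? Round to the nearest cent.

$39.45

D₁ = D₀ × (1 + g) = $3.19 × 1.014 = $3.2347
Growing perpetuity: P = D₁ / (r − g) = $3.2347 / (0.096 − 0.014) = $39.45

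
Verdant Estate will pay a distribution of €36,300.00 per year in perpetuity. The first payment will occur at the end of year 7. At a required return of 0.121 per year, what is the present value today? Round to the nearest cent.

€151177.65

Value at end of year 6: C / r = €36,300.00 / 0.121 = €300,000.0000
Discount to today: PV = €300,000.0000 / (1 + 0.121)^6 = €300,000.0000 / 1.984420 = €151,177.65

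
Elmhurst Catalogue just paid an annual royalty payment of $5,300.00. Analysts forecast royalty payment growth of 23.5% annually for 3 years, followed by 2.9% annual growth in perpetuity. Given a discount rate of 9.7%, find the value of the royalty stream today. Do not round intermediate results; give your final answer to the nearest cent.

D_1 = 6545.50000
D_2 = 8083.69250
D_3 = 9983.36024
Terminal value at year 3: TV = D_3×(1+g_2)/(r−g_2) = 10272.87768/0.068 = 151071.73065
P_0 = D_1/(1+r)^1 + D_2/(1+r)^2 + D_3/(1+r)^3 + TV/(1+r)^3
    = 5966.72744 + 6717.32761 + 7562.35150 + 114436.17198 = 134682.57852

$134682.58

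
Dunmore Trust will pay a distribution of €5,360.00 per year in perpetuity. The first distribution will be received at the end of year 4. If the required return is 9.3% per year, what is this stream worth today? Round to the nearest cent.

Value at end of year 3: C / r = €5,360.00 / 0.093 = €57,634.4086
Discount to today: PV = €57,634.4086 / (1 + 0.093)^3 = €57,634.4086 / 1.305751 = €44,138.88

€44138.88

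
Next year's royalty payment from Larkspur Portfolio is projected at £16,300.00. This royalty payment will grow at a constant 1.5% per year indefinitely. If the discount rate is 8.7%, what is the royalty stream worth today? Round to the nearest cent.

£226388.89

Growing perpetuity: P = D₁ / (r − g) = £16,300.0000 / (0.087 − 0.015) = £226,388.89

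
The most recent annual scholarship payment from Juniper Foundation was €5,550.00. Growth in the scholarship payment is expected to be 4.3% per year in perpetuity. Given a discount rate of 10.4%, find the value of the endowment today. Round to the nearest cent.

€94895.90

D₁ = D₀ × (1 + g) = €5,550.00 × 1.043 = €5,788.6500
Growing perpetuity: P = D₁ / (r − g) = €5,788.6500 / (0.104 − 0.043) = €94,895.90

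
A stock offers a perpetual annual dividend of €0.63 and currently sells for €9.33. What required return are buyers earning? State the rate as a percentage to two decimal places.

6.75%

P = C/r ⇒ r = C/P = €0.63/€9.33 = 0.067524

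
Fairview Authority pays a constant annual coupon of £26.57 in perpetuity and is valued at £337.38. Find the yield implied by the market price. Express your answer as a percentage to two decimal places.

P = C/r ⇒ r = C/P = £26.57/£337.38 = 0.078754

7.88%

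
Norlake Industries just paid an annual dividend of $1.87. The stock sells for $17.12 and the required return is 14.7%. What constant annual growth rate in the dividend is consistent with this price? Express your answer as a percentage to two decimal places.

3.41%

P = D₀(1+g)/(r−g) ⇒ P(r−g) = D₀(1+g) ⇒ g(P+D₀) = P·r − D₀
g = (P·r − D₀)/(P + D₀) = ($17.12×0.147 − $1.87) / ($17.12 + $1.87) = 0.034052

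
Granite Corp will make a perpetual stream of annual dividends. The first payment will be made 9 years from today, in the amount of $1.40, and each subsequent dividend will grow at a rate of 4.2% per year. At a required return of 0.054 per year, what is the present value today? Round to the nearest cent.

Value at end of year 8: C₁ / (r − g) = $1.40 / (0.054 − 0.042) = $116.6667
Discount to today: PV = $116.6667 / (1 + 0.054)^8 = $116.6667 / 1.523088 = $76.60

$76.60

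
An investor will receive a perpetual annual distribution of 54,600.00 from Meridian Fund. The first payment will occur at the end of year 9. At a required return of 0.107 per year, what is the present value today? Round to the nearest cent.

226270.48

Value at end of year 8: C / r = 54,600.00 / 0.107 = 510,280.3738
Discount to today: PV = 510,280.3738 / (1 + 0.107)^8 = 510,280.3738 / 2.255179 = 226,270.48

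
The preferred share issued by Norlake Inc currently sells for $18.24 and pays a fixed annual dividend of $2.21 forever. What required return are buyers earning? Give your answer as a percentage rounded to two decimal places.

12.12%

P = C/r ⇒ r = C/P = $2.21/$18.24 = 0.121162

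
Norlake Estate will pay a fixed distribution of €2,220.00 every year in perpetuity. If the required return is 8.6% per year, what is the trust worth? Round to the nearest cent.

€25813.95

Level perpetuity: PV = C / r = €2,220.00 / 0.086 = €25,813.95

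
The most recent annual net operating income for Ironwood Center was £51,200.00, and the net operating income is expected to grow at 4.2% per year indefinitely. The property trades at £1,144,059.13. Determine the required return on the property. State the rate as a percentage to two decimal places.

D₁ = £51,200.00 × 1.042 = £53,350.4000
P = D₁/(r − g) ⇒ r = D₁/P + g = £53,350.4000/£1,144,059.13 + 0.042 = 0.046633 + 0.042 = 0.088633

8.86%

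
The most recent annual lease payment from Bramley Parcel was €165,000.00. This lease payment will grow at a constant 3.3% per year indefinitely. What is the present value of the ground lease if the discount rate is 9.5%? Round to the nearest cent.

D₁ = D₀ × (1 + g) = €165,000.00 × 1.033 = €170,445.0000
Growing perpetuity: P = D₁ / (r − g) = €170,445.0000 / (0.095 − 0.033) = €2,749,112.90

€2749112.90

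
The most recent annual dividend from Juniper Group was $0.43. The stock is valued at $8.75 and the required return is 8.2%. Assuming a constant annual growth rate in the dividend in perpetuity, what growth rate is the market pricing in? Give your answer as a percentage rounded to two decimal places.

3.13%

P = D₀(1+g)/(r−g) ⇒ P(r−g) = D₀(1+g) ⇒ g(P+D₀) = P·r − D₀
g = (P·r − D₀)/(P + D₀) = ($8.75×0.082 − $0.43) / ($8.75 + $0.43) = 0.031318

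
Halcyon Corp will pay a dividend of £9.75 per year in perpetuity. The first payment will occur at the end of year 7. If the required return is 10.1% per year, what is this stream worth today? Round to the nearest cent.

Value at end of year 6: C / r = £9.75 / 0.101 = £96.5347
Discount to today: PV = £96.5347 / (1 + 0.101)^6 = £96.5347 / 1.781246 = £54.20

£54.20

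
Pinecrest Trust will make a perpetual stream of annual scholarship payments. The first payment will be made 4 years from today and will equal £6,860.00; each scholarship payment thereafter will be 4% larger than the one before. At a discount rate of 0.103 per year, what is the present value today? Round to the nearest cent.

£81144.12

Value at end of year 3: C₁ / (r − g) = £6,860.00 / (0.103 − 0.04) = £108,888.8889
Discount to today: PV = £108,888.8889 / (1 + 0.103)^3 = £108,888.8889 / 1.341920 = £81,144.12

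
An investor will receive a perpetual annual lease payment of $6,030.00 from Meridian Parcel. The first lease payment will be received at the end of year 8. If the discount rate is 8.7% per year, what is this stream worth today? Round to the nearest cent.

$38653.72

Value at end of year 7: C / r = $6,030.00 / 0.087 = $69,310.3448
Discount to today: PV = $69,310.3448 / (1 + 0.087)^7 = $69,310.3448 / 1.793109 = $38,653.72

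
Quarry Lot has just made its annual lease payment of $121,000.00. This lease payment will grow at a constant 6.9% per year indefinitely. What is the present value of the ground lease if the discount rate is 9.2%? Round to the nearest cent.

D₁ = D₀ × (1 + g) = $121,000.00 × 1.069 = $129,349.0000
Growing perpetuity: P = D₁ / (r − g) = $129,349.0000 / (0.092 − 0.069) = $5,623,869.57

$5623869.57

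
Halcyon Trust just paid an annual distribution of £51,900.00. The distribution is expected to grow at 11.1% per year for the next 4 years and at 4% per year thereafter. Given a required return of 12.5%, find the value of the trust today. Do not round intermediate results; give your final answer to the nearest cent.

£805208.66

D_1 = 57660.90000
D_2 = 64061.25990
D_3 = 71172.05975
D_4 = 79072.15838
Terminal value at year 4: TV = D_4×(1+g_2)/(r−g_2) = 82235.04472/0.085 = 967471.11431
P_0 = D_1/(1+r)^1 + D_2/(1+r)^2 + D_3/(1+r)^3 + D_4/(1+r)^4 + TV/(1+r)^4
    = 51254.13333 + 50616.30412 + 49986.41233 + 49364.35920 + 603987.45377 = 805208.66276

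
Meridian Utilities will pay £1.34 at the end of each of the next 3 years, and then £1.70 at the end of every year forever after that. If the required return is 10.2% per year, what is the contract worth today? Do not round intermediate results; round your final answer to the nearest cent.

£15.77

PV of 3-year annuity: £1.34 × [1 − (1+0.102)^−3] / 0.102 = 3.32068
Perpetuity value at year 3: £1.70 / 0.102 = 16.66667
PV of perpetuity: 16.66667 / (1+0.102)^3 = 12.45386
Total PV = 3.32068 + 12.45386 = 15.77454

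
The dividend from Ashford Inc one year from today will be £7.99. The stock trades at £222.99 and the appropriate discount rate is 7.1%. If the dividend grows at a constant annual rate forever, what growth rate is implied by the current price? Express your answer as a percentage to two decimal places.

P = D₁/(r−g) ⇒ g = r − D₁/P = 0.071 − £7.99/£222.99 = 0.035169

3.52%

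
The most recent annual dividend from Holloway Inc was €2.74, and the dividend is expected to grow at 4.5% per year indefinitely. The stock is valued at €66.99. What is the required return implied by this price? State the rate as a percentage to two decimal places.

D₁ = €2.74 × 1.045 = €2.8633
P = D₁/(r − g) ⇒ r = D₁/P + g = €2.8633/€66.99 + 0.045 = 0.042742 + 0.045 = 0.087742

8.77%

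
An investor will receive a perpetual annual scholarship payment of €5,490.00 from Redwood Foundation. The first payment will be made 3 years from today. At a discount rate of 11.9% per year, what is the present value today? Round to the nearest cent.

Value at end of year 2: C / r = €5,490.00 / 0.119 = €46,134.4538
Discount to today: PV = €46,134.4538 / (1 + 0.119)^2 = €46,134.4538 / 1.252161 = €36,843.87

€36843.87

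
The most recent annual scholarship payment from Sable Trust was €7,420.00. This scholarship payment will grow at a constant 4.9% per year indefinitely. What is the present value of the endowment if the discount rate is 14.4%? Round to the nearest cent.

D₁ = D₀ × (1 + g) = €7,420.00 × 1.049 = €7,783.5800
Growing perpetuity: P = D₁ / (r − g) = €7,783.5800 / (0.144 − 0.049) = €81,932.42

€81932.42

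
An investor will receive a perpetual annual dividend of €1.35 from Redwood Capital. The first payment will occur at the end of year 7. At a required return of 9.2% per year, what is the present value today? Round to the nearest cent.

Value at end of year 6: C / r = €1.35 / 0.092 = €14.6739
Discount to today: PV = €14.6739 / (1 + 0.092)^6 = €14.6739 / 1.695649 = €8.65

€8.65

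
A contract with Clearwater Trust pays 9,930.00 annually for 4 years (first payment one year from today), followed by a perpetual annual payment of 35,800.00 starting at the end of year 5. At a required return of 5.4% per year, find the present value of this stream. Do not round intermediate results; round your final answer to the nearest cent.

PV of 4-year annuity: 9,930.00 × [1 − (1+0.054)^−4] / 0.054 = 34886.56387
Perpetuity value at year 4: 35,800.00 / 0.054 = 662962.96296
PV of perpetuity: 662962.96296 / (1+0.054)^4 = 537188.64409
Total PV = 34886.56387 + 537188.64409 = 572075.20795

572075.21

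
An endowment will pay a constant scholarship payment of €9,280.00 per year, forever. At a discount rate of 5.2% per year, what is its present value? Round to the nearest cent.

Level perpetuity: PV = C / r = €9,280.00 / 0.052 = €178,461.54

€178461.54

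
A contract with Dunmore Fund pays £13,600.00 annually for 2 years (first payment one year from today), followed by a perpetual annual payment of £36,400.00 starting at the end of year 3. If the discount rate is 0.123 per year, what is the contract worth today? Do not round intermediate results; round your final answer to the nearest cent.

PV of 2-year annuity: £13,600.00 × [1 − (1+0.123)^−2] / 0.123 = 22894.40652
Perpetuity value at year 2: £36,400.00 / 0.123 = 295934.95935
PV of perpetuity: 295934.95935 / (1+0.123)^2 = 234658.75366
Total PV = 22894.40652 + 234658.75366 = 257553.16018

£257553.16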